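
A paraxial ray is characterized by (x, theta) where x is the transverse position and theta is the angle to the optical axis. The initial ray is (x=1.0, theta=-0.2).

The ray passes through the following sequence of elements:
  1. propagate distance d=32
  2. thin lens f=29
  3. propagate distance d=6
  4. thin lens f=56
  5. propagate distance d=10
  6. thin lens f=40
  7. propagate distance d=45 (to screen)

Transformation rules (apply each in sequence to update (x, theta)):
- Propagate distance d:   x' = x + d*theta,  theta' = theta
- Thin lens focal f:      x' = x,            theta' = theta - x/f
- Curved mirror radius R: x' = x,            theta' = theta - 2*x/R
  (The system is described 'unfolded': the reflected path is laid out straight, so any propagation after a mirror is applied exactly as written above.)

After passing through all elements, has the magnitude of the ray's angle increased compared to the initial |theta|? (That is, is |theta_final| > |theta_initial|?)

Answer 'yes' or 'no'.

Answer: yes

Derivation:
Initial: x=1.0000 theta=-0.2000
After 1 (propagate distance d=32): x=-5.4000 theta=-0.2000
After 2 (thin lens f=29): x=-5.4000 theta=-2/145 (≈-0.0138)
After 3 (propagate distance d=6): x=-159/29 (≈-5.4828) theta=-2/145 (≈-0.0138)
After 4 (thin lens f=56): x=-159/29 (≈-5.4828) theta=683/8120 (≈0.0841)
After 5 (propagate distance d=10): x=-3769/812 (≈-4.6416) theta=683/8120 (≈0.0841)
After 6 (thin lens f=40): x=-3769/812 (≈-4.6416) theta=6501/32480 (≈0.2002)
After 7 (propagate distance d=45 (to screen)): x=4051/928 (≈4.3653) theta=6501/32480 (≈0.2002)
|theta_initial|=0.2000 |theta_final|=6501/32480 (≈0.2002) -> increased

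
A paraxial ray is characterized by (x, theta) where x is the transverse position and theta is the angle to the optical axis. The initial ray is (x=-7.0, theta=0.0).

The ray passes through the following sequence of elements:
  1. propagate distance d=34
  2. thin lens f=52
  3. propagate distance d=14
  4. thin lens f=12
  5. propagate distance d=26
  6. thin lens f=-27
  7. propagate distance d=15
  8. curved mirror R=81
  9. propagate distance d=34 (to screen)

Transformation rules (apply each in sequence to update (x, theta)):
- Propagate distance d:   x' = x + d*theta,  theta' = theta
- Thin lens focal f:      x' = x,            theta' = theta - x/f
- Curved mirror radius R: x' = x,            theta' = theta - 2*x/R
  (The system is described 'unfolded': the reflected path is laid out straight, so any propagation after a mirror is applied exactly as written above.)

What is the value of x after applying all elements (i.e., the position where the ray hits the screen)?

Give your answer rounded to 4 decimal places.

Answer: 34.7072

Derivation:
Initial: x=-7.0000 theta=0.0000
After 1 (propagate distance d=34): x=-7.0000 theta=0.0000
After 2 (thin lens f=52): x=-7.0000 theta=7/52 (≈0.1346)
After 3 (propagate distance d=14): x=-133/26 (≈-5.1154) theta=7/52 (≈0.1346)
After 4 (thin lens f=12): x=-133/26 (≈-5.1154) theta=175/312 (≈0.5609)
After 5 (propagate distance d=26): x=1477/156 (≈9.4679) theta=175/312 (≈0.5609)
After 6 (thin lens f=-27): x=1477/156 (≈9.4679) theta=7679/8424 (≈0.9116)
After 7 (propagate distance d=15): x=64981/2808 (≈23.1414) theta=7679/8424 (≈0.9116)
After 8 (curved mirror R=81): x=64981/2808 (≈23.1414) theta=77371/227448 (≈0.3402)
After 9 (propagate distance d=34 (to screen)): x=7894075/227448 (≈34.7072) theta=77371/227448 (≈0.3402)
Rounded to 4 decimal places: x = 34.7072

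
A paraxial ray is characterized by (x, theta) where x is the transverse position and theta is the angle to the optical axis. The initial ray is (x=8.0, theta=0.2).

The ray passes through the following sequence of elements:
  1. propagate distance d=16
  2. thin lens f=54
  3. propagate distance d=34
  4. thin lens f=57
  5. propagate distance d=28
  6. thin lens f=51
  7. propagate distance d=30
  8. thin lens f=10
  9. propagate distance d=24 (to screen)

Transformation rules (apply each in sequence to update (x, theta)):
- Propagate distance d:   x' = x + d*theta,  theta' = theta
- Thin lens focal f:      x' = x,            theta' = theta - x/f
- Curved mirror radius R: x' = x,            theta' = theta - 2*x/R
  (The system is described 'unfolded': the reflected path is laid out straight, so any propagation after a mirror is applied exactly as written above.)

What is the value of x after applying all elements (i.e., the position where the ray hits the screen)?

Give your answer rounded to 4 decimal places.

Initial: x=8.0000 theta=0.2000
After 1 (propagate distance d=16): x=11.2000 theta=0.2000
After 2 (thin lens f=54): x=11.2000 theta=-1/135 (≈-0.0074)
After 3 (propagate distance d=34): x=1478/135 (≈10.9481) theta=-1/135 (≈-0.0074)
After 4 (thin lens f=57): x=1478/135 (≈10.9481) theta=-307/1539 (≈-0.1995)
After 5 (propagate distance d=28): x=41266/7695 (≈5.3627) theta=-307/1539 (≈-0.1995)
After 6 (thin lens f=51): x=41266/7695 (≈5.3627) theta=-119551/392445 (≈-0.3046)
After 7 (propagate distance d=30): x=-493988/130815 (≈-3.7762) theta=-119551/392445 (≈-0.3046)
After 8 (thin lens f=10): x=-493988/130815 (≈-3.7762) theta=143227/1962225 (≈0.0730)
After 9 (propagate distance d=24 (to screen)): x=-1324124/654075 (≈-2.0244) theta=143227/1962225 (≈0.0730)
Rounded to 4 decimal places: x = -2.0244

Answer: -2.0244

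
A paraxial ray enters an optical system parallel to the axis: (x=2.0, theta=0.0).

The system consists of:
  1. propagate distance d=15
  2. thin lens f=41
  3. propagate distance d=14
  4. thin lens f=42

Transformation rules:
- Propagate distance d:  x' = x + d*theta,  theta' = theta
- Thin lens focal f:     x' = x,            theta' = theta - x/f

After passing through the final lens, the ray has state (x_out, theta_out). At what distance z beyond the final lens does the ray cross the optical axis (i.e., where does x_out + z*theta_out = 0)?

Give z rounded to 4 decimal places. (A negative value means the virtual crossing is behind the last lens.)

Answer: 16.4348

Derivation:
Initial: x=2.0000 theta=0.0000
After 1 (propagate distance d=15): x=2.0000 theta=0.0000
After 2 (thin lens f=41): x=2.0000 theta=-2/41 (≈-0.0488)
After 3 (propagate distance d=14): x=54/41 (≈1.3171) theta=-2/41 (≈-0.0488)
After 4 (thin lens f=42): x=54/41 (≈1.3171) theta=-23/287 (≈-0.0801)
z_focus = -x_out/theta_out = -(54/41)/(-23/287) = 378/23 ≈ 16.4348
Rounded to 4 decimal places: z = 16.4348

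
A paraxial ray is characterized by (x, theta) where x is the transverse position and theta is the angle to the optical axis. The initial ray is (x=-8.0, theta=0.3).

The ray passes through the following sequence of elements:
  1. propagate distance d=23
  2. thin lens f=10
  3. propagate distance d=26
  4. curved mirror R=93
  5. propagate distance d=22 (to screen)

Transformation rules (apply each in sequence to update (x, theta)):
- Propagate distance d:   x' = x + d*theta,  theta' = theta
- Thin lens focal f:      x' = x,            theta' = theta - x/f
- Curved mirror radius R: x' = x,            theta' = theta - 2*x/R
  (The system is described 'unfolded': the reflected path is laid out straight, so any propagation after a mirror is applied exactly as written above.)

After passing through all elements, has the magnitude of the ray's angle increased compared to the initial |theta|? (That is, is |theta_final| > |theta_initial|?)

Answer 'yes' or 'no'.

Initial: x=-8.0000 theta=0.3000
After 1 (propagate distance d=23): x=-1.1000 theta=0.3000
After 2 (thin lens f=10): x=-1.1000 theta=0.4100
After 3 (propagate distance d=26): x=9.5600 theta=0.4100
After 4 (curved mirror R=93): x=9.5600 theta=1901/9300 (≈0.2044)
After 5 (propagate distance d=22 (to screen)): x=13073/930 (≈14.0570) theta=1901/9300 (≈0.2044)
|theta_initial|=0.3000 |theta_final|=1901/9300 (≈0.2044) -> not increased

Answer: no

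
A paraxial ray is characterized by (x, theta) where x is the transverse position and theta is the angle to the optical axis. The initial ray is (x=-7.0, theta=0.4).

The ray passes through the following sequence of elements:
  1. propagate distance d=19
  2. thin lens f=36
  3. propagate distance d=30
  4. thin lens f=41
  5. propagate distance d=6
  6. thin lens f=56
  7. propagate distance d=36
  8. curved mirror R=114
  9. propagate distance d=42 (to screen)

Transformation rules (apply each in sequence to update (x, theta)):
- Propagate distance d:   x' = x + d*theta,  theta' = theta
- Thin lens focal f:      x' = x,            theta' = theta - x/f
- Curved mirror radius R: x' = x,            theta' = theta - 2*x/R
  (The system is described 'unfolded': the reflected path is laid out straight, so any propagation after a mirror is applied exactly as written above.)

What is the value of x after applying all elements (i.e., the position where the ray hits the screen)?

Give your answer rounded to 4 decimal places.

Answer: -3.7444

Derivation:
Initial: x=-7.0000 theta=0.4000
After 1 (propagate distance d=19): x=0.6000 theta=0.4000
After 2 (thin lens f=36): x=0.6000 theta=23/60 (≈0.3833)
After 3 (propagate distance d=30): x=12.1000 theta=23/60 (≈0.3833)
After 4 (thin lens f=41): x=12.1000 theta=217/2460 (≈0.0882)
After 5 (propagate distance d=6): x=2589/205 (≈12.6293) theta=217/2460 (≈0.0882)
After 6 (thin lens f=56): x=2589/205 (≈12.6293) theta=-4729/34440 (≈-0.1373)
After 7 (propagate distance d=36): x=22059/2870 (≈7.6861) theta=-4729/34440 (≈-0.1373)
After 8 (curved mirror R=114): x=22059/2870 (≈7.6861) theta=-1339/4920 (≈-0.2722)
After 9 (propagate distance d=42 (to screen)): x=-21493/5740 (≈-3.7444) theta=-1339/4920 (≈-0.2722)
Rounded to 4 decimal places: x = -3.7444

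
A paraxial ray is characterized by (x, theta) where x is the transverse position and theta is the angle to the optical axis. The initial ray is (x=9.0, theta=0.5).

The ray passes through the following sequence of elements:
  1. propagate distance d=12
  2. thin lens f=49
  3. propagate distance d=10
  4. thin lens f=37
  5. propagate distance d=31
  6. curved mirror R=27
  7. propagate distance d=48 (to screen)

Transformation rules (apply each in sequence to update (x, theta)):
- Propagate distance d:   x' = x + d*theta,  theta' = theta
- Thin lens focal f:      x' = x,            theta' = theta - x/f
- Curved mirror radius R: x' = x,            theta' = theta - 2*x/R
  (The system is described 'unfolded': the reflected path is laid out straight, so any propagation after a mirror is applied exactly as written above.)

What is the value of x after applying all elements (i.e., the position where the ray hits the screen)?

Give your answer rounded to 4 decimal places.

Answer: -35.0476

Derivation:
Initial: x=9.0000 theta=0.5000
After 1 (propagate distance d=12): x=15.0000 theta=0.5000
After 2 (thin lens f=49): x=15.0000 theta=19/98 (≈0.1939)
After 3 (propagate distance d=10): x=830/49 (≈16.9388) theta=19/98 (≈0.1939)
After 4 (thin lens f=37): x=830/49 (≈16.9388) theta=-957/3626 (≈-0.2639)
After 5 (propagate distance d=31): x=31753/3626 (≈8.7570) theta=-957/3626 (≈-0.2639)
After 6 (curved mirror R=27): x=31753/3626 (≈8.7570) theta=-89345/97902 (≈-0.9126)
After 7 (propagate distance d=48 (to screen)): x=-1143743/32634 (≈-35.0476) theta=-89345/97902 (≈-0.9126)
Rounded to 4 decimal places: x = -35.0476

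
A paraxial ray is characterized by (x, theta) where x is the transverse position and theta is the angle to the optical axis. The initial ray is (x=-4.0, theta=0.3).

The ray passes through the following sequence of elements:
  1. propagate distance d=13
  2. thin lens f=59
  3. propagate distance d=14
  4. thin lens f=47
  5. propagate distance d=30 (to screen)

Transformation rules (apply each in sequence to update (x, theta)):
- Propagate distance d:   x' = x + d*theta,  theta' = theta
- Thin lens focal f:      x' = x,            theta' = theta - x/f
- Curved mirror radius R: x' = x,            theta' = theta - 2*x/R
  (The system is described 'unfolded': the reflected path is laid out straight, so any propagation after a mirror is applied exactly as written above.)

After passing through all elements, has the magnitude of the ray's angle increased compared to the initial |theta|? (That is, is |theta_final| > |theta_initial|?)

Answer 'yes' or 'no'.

Answer: no

Derivation:
Initial: x=-4.0000 theta=0.3000
After 1 (propagate distance d=13): x=-0.1000 theta=0.3000
After 2 (thin lens f=59): x=-0.1000 theta=89/295 (≈0.3017)
After 3 (propagate distance d=14): x=2433/590 (≈4.1237) theta=89/295 (≈0.3017)
After 4 (thin lens f=47): x=2433/590 (≈4.1237) theta=5933/27730 (≈0.2140)
After 5 (propagate distance d=30 (to screen)): x=292341/27730 (≈10.5424) theta=5933/27730 (≈0.2140)
|theta_initial|=0.3000 |theta_final|=5933/27730 (≈0.2140) -> not increased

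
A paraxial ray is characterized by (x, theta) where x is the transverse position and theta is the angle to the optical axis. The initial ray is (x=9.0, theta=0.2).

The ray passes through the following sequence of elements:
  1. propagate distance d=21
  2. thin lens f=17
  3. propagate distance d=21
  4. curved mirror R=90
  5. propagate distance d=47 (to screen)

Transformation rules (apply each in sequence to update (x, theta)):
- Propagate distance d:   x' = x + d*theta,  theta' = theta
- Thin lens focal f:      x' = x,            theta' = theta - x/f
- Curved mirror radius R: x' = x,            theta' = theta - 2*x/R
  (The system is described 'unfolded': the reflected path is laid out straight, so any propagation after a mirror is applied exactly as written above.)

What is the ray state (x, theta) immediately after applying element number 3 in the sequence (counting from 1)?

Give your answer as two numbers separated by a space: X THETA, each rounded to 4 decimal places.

Answer: 1.0941 -0.5765

Derivation:
Initial: x=9.0000 theta=0.2000
After 1 (propagate distance d=21): x=13.2000 theta=0.2000
After 2 (thin lens f=17): x=13.2000 theta=-49/85 (≈-0.5765)
After 3 (propagate distance d=21): x=93/85 (≈1.0941) theta=-49/85 (≈-0.5765)
Rounded to 4 decimal places: x = 1.0941, theta = -0.5765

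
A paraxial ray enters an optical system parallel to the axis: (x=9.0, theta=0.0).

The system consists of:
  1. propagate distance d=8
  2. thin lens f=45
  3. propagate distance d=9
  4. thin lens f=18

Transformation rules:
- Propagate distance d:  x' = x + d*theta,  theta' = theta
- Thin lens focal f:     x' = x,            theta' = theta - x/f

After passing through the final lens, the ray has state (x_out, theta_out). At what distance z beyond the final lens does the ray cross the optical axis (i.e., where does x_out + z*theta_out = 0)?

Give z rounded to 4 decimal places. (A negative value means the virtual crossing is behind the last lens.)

Answer: 12.0000

Derivation:
Initial: x=9.0000 theta=0.0000
After 1 (propagate distance d=8): x=9.0000 theta=0.0000
After 2 (thin lens f=45): x=9.0000 theta=-0.2000
After 3 (propagate distance d=9): x=7.2000 theta=-0.2000
After 4 (thin lens f=18): x=7.2000 theta=-0.6000
z_focus = -x_out/theta_out = -(7.2000)/(-0.6000) = 12.0000
Rounded to 4 decimal places: z = 12.0000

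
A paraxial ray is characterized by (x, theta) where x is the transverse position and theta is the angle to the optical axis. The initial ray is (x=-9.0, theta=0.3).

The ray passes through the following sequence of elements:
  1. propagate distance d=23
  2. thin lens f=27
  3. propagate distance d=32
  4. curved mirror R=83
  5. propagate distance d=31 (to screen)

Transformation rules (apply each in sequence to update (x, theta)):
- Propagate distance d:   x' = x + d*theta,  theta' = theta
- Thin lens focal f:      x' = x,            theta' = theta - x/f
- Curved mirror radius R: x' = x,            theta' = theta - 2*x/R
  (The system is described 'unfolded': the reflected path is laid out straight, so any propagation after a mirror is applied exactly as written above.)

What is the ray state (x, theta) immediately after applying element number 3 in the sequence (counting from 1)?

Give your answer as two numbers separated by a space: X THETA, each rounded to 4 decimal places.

Initial: x=-9.0000 theta=0.3000
After 1 (propagate distance d=23): x=-2.1000 theta=0.3000
After 2 (thin lens f=27): x=-2.1000 theta=17/45 (≈0.3778)
After 3 (propagate distance d=32): x=899/90 (≈9.9889) theta=17/45 (≈0.3778)
Rounded to 4 decimal places: x = 9.9889, theta = 0.3778

Answer: 9.9889 0.3778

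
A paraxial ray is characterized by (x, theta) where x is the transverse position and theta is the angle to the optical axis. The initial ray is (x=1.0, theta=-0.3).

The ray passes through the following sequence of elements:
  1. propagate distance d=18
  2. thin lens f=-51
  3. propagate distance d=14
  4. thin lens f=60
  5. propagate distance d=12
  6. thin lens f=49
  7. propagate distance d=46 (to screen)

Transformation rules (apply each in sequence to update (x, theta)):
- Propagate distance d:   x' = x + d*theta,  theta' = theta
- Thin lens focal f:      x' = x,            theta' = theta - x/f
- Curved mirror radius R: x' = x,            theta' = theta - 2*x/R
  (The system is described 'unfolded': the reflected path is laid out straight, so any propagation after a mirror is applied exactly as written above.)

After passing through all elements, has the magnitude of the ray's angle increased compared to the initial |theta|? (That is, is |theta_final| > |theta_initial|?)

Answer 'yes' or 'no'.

Initial: x=1.0000 theta=-0.3000
After 1 (propagate distance d=18): x=-4.4000 theta=-0.3000
After 2 (thin lens f=-51): x=-4.4000 theta=-197/510 (≈-0.3863)
After 3 (propagate distance d=14): x=-2501/255 (≈-9.8078) theta=-197/510 (≈-0.3863)
After 4 (thin lens f=60): x=-2501/255 (≈-9.8078) theta=-3409/15300 (≈-0.2228)
After 5 (propagate distance d=12): x=-15914/1275 (≈-12.4816) theta=-3409/15300 (≈-0.2228)
After 6 (thin lens f=49): x=-15914/1275 (≈-12.4816) theta=23927/749700 (≈0.0319)
After 7 (propagate distance d=46 (to screen)): x=-825679/74970 (≈-11.0135) theta=23927/749700 (≈0.0319)
|theta_initial|=0.3000 |theta_final|=23927/749700 (≈0.0319) -> not increased

Answer: no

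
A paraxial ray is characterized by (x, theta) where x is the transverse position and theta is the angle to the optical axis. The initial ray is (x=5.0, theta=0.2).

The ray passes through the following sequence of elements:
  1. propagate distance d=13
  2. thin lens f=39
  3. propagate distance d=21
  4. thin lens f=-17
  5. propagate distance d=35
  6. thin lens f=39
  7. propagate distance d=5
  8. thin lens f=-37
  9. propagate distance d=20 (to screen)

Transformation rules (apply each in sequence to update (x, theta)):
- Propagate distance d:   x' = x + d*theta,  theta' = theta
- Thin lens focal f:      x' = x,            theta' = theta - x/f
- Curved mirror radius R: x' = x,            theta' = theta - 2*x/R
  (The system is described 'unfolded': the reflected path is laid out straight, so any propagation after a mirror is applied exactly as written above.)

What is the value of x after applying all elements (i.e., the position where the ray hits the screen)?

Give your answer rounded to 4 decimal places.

Answer: 32.4248

Derivation:
Initial: x=5.0000 theta=0.2000
After 1 (propagate distance d=13): x=7.6000 theta=0.2000
After 2 (thin lens f=39): x=7.6000 theta=1/195 (≈0.0051)
After 3 (propagate distance d=21): x=501/65 (≈7.7077) theta=1/195 (≈0.0051)
After 4 (thin lens f=-17): x=501/65 (≈7.7077) theta=304/663 (≈0.4585)
After 5 (propagate distance d=35): x=78751/3315 (≈23.7560) theta=304/663 (≈0.4585)
After 6 (thin lens f=39): x=78751/3315 (≈23.7560) theta=-19471/129285 (≈-0.1506)
After 7 (propagate distance d=5): x=2973934/129285 (≈23.0029) theta=-19471/129285 (≈-0.1506)
After 8 (thin lens f=-37): x=2973934/129285 (≈23.0029) theta=751169/1594515 (≈0.4711)
After 9 (propagate distance d=20 (to screen)): x=155105698/4783545 (≈32.4248) theta=751169/1594515 (≈0.4711)
Rounded to 4 decimal places: x = 32.4248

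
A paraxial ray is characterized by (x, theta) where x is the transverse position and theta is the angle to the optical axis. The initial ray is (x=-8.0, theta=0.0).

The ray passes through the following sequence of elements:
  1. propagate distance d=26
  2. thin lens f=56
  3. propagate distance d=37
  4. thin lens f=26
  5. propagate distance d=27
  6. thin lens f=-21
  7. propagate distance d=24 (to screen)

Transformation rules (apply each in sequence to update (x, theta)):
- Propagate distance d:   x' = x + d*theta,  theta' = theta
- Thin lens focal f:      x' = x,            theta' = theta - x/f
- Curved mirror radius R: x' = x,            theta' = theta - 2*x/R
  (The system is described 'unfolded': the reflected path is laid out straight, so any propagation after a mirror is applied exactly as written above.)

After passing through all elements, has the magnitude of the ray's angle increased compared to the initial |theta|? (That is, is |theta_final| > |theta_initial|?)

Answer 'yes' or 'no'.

Answer: yes

Derivation:
Initial: x=-8.0000 theta=0.0000
After 1 (propagate distance d=26): x=-8.0000 theta=0.0000
After 2 (thin lens f=56): x=-8.0000 theta=1/7 (≈0.1429)
After 3 (propagate distance d=37): x=-19/7 (≈-2.7143) theta=1/7 (≈0.1429)
After 4 (thin lens f=26): x=-19/7 (≈-2.7143) theta=45/182 (≈0.2473)
After 5 (propagate distance d=27): x=103/26 (≈3.9615) theta=45/182 (≈0.2473)
After 6 (thin lens f=-21): x=103/26 (≈3.9615) theta=17/39 (≈0.4359)
After 7 (propagate distance d=24 (to screen)): x=375/26 (≈14.4231) theta=17/39 (≈0.4359)
|theta_initial|=0.0000 |theta_final|=17/39 (≈0.4359) -> increased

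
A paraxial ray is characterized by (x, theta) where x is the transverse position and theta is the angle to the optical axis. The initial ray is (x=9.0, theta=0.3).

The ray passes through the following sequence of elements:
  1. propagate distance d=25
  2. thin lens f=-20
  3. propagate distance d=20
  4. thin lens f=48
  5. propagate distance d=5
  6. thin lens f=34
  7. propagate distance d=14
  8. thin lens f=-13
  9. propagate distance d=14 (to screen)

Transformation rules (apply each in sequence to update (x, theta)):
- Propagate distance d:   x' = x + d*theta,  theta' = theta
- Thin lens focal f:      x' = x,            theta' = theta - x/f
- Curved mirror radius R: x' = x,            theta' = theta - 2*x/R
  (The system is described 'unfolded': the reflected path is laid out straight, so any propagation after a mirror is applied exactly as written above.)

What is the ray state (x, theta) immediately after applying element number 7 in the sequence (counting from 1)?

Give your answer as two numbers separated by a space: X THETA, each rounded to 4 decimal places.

Answer: 28.2353 -0.8805

Derivation:
Initial: x=9.0000 theta=0.3000
After 1 (propagate distance d=25): x=16.5000 theta=0.3000
After 2 (thin lens f=-20): x=16.5000 theta=1.1250
After 3 (propagate distance d=20): x=39.0000 theta=1.1250
After 4 (thin lens f=48): x=39.0000 theta=0.3125
After 5 (propagate distance d=5): x=40.5625 theta=0.3125
After 6 (thin lens f=34): x=40.5625 theta=-479/544 (≈-0.8805)
After 7 (propagate distance d=14): x=480/17 (≈28.2353) theta=-479/544 (≈-0.8805)
Rounded to 4 decimal places: x = 28.2353, theta = -0.8805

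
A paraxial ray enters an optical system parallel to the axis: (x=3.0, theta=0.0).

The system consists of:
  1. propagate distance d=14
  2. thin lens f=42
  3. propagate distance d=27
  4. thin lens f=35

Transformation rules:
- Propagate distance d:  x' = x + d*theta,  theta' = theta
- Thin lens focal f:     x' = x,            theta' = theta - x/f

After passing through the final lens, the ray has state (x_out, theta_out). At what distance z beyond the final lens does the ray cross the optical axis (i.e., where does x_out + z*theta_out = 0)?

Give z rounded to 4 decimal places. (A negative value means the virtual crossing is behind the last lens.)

Answer: 10.5000

Derivation:
Initial: x=3.0000 theta=0.0000
After 1 (propagate distance d=14): x=3.0000 theta=0.0000
After 2 (thin lens f=42): x=3.0000 theta=-1/14 (≈-0.0714)
After 3 (propagate distance d=27): x=15/14 (≈1.0714) theta=-1/14 (≈-0.0714)
After 4 (thin lens f=35): x=15/14 (≈1.0714) theta=-5/49 (≈-0.1020)
z_focus = -x_out/theta_out = -(15/14)/(-5/49) = 10.5000
Rounded to 4 decimal places: z = 10.5000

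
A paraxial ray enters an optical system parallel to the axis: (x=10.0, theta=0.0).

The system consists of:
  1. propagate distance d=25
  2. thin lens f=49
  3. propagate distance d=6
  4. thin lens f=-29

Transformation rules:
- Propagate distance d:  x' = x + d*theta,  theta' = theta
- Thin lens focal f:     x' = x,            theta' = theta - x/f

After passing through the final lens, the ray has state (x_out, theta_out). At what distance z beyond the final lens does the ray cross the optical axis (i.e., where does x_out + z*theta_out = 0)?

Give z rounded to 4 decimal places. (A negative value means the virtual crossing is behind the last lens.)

Answer: -89.0714

Derivation:
Initial: x=10.0000 theta=0.0000
After 1 (propagate distance d=25): x=10.0000 theta=0.0000
After 2 (thin lens f=49): x=10.0000 theta=-10/49 (≈-0.2041)
After 3 (propagate distance d=6): x=430/49 (≈8.7755) theta=-10/49 (≈-0.2041)
After 4 (thin lens f=-29): x=430/49 (≈8.7755) theta=20/203 (≈0.0985)
z_focus = -x_out/theta_out = -(430/49)/(20/203) = -1247/14 ≈ -89.0714
Rounded to 4 decimal places: z = -89.0714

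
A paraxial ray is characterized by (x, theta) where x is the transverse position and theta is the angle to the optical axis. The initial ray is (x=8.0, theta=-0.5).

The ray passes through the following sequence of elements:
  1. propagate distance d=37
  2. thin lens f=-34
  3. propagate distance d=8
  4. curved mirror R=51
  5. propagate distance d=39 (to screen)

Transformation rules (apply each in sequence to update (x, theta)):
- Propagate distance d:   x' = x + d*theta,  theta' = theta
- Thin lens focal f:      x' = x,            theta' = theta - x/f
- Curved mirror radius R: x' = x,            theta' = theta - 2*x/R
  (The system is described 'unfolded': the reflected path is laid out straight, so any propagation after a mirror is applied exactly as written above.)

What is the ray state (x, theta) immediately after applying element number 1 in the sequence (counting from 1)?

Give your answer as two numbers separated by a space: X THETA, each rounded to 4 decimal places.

Answer: -10.5000 -0.5000

Derivation:
Initial: x=8.0000 theta=-0.5000
After 1 (propagate distance d=37): x=-10.5000 theta=-0.5000
Rounded to 4 decimal places: x = -10.5000, theta = -0.5000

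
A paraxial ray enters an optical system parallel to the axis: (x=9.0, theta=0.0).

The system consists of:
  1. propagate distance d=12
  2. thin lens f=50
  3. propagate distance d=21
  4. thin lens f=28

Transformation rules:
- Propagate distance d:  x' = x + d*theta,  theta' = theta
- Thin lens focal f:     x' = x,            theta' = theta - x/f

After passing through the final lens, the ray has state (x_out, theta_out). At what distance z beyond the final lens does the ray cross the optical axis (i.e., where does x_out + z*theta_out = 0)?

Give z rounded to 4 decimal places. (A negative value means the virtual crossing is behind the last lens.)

Initial: x=9.0000 theta=0.0000
After 1 (propagate distance d=12): x=9.0000 theta=0.0000
After 2 (thin lens f=50): x=9.0000 theta=-0.1800
After 3 (propagate distance d=21): x=5.2200 theta=-0.1800
After 4 (thin lens f=28): x=5.2200 theta=-513/1400 (≈-0.3664)
z_focus = -x_out/theta_out = -(5.2200)/(-513/1400) = 812/57 ≈ 14.2456
Rounded to 4 decimal places: z = 14.2456

Answer: 14.2456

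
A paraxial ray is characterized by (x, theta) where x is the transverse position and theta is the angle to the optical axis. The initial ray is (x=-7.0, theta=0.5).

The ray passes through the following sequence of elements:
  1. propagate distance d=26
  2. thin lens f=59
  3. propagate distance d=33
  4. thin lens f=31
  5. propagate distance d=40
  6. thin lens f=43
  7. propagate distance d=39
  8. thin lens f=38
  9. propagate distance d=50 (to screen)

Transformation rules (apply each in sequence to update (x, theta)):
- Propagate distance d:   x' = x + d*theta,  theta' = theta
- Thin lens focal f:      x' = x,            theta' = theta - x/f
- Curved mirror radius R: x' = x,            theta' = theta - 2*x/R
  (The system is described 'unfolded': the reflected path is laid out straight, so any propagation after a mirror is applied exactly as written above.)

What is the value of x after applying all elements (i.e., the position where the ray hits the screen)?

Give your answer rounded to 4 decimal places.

Answer: -20.6299

Derivation:
Initial: x=-7.0000 theta=0.5000
After 1 (propagate distance d=26): x=6.0000 theta=0.5000
After 2 (thin lens f=59): x=6.0000 theta=47/118 (≈0.3983)
After 3 (propagate distance d=33): x=2259/118 (≈19.1441) theta=47/118 (≈0.3983)
After 4 (thin lens f=31): x=2259/118 (≈19.1441) theta=-401/1829 (≈-0.2192)
After 5 (propagate distance d=40): x=37949/3658 (≈10.3742) theta=-401/1829 (≈-0.2192)
After 6 (thin lens f=43): x=37949/3658 (≈10.3742) theta=-72435/157294 (≈-0.4605)
After 7 (propagate distance d=39): x=-596579/78647 (≈-7.5855) theta=-72435/157294 (≈-0.4605)
After 8 (thin lens f=38): x=-596579/78647 (≈-7.5855) theta=-389843/1494293 (≈-0.2609)
After 9 (propagate distance d=50 (to screen)): x=-30827151/1494293 (≈-20.6299) theta=-389843/1494293 (≈-0.2609)
Rounded to 4 decimal places: x = -20.6299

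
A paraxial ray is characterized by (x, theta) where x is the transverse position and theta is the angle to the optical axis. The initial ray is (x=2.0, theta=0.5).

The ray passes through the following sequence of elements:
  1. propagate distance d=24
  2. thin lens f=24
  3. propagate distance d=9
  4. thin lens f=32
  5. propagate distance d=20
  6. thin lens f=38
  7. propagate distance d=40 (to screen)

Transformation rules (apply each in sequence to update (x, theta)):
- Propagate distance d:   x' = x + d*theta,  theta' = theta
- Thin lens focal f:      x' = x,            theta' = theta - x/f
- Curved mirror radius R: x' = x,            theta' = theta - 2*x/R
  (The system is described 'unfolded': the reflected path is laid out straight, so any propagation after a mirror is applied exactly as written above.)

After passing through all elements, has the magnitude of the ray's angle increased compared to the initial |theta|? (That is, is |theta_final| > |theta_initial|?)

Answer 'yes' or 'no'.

Answer: yes

Derivation:
Initial: x=2.0000 theta=0.5000
After 1 (propagate distance d=24): x=14.0000 theta=0.5000
After 2 (thin lens f=24): x=14.0000 theta=-1/12 (≈-0.0833)
After 3 (propagate distance d=9): x=13.2500 theta=-1/12 (≈-0.0833)
After 4 (thin lens f=32): x=13.2500 theta=-191/384 (≈-0.4974)
After 5 (propagate distance d=20): x=317/96 (≈3.3021) theta=-191/384 (≈-0.4974)
After 6 (thin lens f=38): x=317/96 (≈3.3021) theta=-1421/2432 (≈-0.5843)
After 7 (propagate distance d=40 (to screen)): x=-36607/1824 (≈-20.0696) theta=-1421/2432 (≈-0.5843)
|theta_initial|=0.5000 |theta_final|=1421/2432 (≈0.5843) -> increased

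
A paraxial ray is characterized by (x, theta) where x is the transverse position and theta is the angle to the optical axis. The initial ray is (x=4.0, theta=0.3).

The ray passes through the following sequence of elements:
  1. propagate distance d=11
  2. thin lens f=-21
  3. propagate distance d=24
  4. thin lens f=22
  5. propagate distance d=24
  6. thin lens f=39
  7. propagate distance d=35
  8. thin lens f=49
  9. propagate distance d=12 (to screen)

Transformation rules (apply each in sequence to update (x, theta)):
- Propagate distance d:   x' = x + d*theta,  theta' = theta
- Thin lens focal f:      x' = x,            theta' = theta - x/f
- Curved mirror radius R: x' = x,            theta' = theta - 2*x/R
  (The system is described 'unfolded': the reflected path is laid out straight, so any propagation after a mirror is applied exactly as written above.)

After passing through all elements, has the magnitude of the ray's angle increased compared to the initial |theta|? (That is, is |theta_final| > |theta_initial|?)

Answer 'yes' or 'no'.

Initial: x=4.0000 theta=0.3000
After 1 (propagate distance d=11): x=7.3000 theta=0.3000
After 2 (thin lens f=-21): x=7.3000 theta=68/105 (≈0.6476)
After 3 (propagate distance d=24): x=1599/70 (≈22.8429) theta=68/105 (≈0.6476)
After 4 (thin lens f=22): x=1599/70 (≈22.8429) theta=-361/924 (≈-0.3907)
After 5 (propagate distance d=24): x=10369/770 (≈13.4662) theta=-361/924 (≈-0.3907)
After 6 (thin lens f=39): x=10369/770 (≈13.4662) theta=-44203/60060 (≈-0.7360)
After 7 (propagate distance d=35): x=-738323/60060 (≈-12.2931) theta=-44203/60060 (≈-0.7360)
After 8 (thin lens f=49): x=-738323/60060 (≈-12.2931) theta=-32446/66885 (≈-0.4851)
After 9 (propagate distance d=12 (to screen)): x=-10661863/588588 (≈-18.1143) theta=-32446/66885 (≈-0.4851)
|theta_initial|=0.3000 |theta_final|=32446/66885 (≈0.4851) -> increased

Answer: yes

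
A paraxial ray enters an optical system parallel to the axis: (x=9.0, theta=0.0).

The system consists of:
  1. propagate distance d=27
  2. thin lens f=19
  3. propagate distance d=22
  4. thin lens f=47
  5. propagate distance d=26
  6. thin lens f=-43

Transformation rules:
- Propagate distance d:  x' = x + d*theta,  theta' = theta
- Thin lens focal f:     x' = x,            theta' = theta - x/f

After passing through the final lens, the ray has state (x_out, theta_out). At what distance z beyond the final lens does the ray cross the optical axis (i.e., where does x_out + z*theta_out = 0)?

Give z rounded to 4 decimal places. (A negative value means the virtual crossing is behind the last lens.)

Answer: -17.3922

Derivation:
Initial: x=9.0000 theta=0.0000
After 1 (propagate distance d=27): x=9.0000 theta=0.0000
After 2 (thin lens f=19): x=9.0000 theta=-9/19 (≈-0.4737)
After 3 (propagate distance d=22): x=-27/19 (≈-1.4211) theta=-9/19 (≈-0.4737)
After 4 (thin lens f=47): x=-27/19 (≈-1.4211) theta=-396/893 (≈-0.4434)
After 5 (propagate distance d=26): x=-11565/893 (≈-12.9507) theta=-396/893 (≈-0.4434)
After 6 (thin lens f=-43): x=-11565/893 (≈-12.9507) theta=-28593/38399 (≈-0.7446)
z_focus = -x_out/theta_out = -(-11565/893)/(-28593/38399) = -55255/3177 ≈ -17.3922
Rounded to 4 decimal places: z = -17.3922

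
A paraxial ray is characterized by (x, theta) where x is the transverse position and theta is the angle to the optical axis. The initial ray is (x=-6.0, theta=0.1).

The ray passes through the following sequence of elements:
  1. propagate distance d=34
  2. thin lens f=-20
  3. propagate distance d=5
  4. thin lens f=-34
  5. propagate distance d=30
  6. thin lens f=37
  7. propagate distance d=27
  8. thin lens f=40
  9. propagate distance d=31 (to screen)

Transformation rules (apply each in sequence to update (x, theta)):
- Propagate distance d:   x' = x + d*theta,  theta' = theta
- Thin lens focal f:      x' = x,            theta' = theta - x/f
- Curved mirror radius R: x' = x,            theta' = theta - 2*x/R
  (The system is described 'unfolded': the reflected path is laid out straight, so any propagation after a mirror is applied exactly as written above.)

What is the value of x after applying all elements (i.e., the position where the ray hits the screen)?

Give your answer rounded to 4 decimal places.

Answer: 0.6106

Derivation:
Initial: x=-6.0000 theta=0.1000
After 1 (propagate distance d=34): x=-2.6000 theta=0.1000
After 2 (thin lens f=-20): x=-2.6000 theta=-0.0300
After 3 (propagate distance d=5): x=-2.7500 theta=-0.0300
After 4 (thin lens f=-34): x=-2.7500 theta=-377/3400 (≈-0.1109)
After 5 (propagate distance d=30): x=-1033/170 (≈-6.0765) theta=-377/3400 (≈-0.1109)
After 6 (thin lens f=37): x=-1033/170 (≈-6.0765) theta=6711/125800 (≈0.0533)
After 7 (propagate distance d=27): x=-583223/125800 (≈-4.6361) theta=6711/125800 (≈0.0533)
After 8 (thin lens f=40): x=-583223/125800 (≈-4.6361) theta=851663/5032000 (≈0.1692)
After 9 (propagate distance d=31 (to screen)): x=3072633/5032000 (≈0.6106) theta=851663/5032000 (≈0.1692)
Rounded to 4 decimal places: x = 0.6106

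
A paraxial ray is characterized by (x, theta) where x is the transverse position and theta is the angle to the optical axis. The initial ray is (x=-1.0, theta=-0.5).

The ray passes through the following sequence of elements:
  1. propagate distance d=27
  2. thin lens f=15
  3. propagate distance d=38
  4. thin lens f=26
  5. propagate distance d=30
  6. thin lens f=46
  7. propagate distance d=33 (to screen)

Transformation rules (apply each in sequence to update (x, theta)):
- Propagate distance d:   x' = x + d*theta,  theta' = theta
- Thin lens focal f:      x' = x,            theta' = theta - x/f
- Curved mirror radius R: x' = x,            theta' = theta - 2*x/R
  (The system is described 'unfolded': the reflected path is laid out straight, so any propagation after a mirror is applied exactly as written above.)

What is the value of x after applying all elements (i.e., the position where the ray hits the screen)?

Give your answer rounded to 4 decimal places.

Answer: 15.1121

Derivation:
Initial: x=-1.0000 theta=-0.5000
After 1 (propagate distance d=27): x=-14.5000 theta=-0.5000
After 2 (thin lens f=15): x=-14.5000 theta=7/15 (≈0.4667)
After 3 (propagate distance d=38): x=97/30 (≈3.2333) theta=7/15 (≈0.4667)
After 4 (thin lens f=26): x=97/30 (≈3.2333) theta=89/260 (≈0.3423)
After 5 (propagate distance d=30): x=2633/195 (≈13.5026) theta=89/260 (≈0.3423)
After 6 (thin lens f=46): x=2633/195 (≈13.5026) theta=175/3588 (≈0.0488)
After 7 (propagate distance d=33 (to screen)): x=271111/17940 (≈15.1121) theta=175/3588 (≈0.0488)
Rounded to 4 decimal places: x = 15.1121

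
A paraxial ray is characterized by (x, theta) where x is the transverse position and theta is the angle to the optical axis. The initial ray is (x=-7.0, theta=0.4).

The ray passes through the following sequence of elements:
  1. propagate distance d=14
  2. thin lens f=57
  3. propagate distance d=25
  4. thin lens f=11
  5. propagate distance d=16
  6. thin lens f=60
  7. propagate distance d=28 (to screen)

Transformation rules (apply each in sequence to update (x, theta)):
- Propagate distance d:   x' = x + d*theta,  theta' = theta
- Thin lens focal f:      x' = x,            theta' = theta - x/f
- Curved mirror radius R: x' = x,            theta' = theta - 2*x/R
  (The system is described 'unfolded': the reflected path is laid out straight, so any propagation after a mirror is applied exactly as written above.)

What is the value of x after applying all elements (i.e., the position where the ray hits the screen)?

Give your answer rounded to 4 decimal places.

Initial: x=-7.0000 theta=0.4000
After 1 (propagate distance d=14): x=-1.4000 theta=0.4000
After 2 (thin lens f=57): x=-1.4000 theta=121/285 (≈0.4246)
After 3 (propagate distance d=25): x=2626/285 (≈9.2140) theta=121/285 (≈0.4246)
After 4 (thin lens f=11): x=2626/285 (≈9.2140) theta=-259/627 (≈-0.4131)
After 5 (propagate distance d=16): x=2722/1045 (≈2.6048) theta=-259/627 (≈-0.4131)
After 6 (thin lens f=60): x=2722/1045 (≈2.6048) theta=-1301/2850 (≈-0.4565)
After 7 (propagate distance d=28 (to screen)): x=-8396/825 (≈-10.1770) theta=-1301/2850 (≈-0.4565)
Rounded to 4 decimal places: x = -10.1770

Answer: -10.1770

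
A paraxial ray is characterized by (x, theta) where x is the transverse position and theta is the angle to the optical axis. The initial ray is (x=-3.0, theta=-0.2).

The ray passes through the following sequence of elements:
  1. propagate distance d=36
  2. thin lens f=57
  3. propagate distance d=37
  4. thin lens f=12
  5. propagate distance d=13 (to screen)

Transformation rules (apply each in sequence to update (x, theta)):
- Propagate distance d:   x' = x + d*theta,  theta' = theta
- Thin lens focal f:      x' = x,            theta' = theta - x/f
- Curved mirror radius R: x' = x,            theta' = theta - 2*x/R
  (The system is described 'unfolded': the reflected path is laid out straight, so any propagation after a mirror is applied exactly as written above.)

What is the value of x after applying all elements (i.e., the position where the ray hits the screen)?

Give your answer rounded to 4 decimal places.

Initial: x=-3.0000 theta=-0.2000
After 1 (propagate distance d=36): x=-10.2000 theta=-0.2000
After 2 (thin lens f=57): x=-10.2000 theta=-2/95 (≈-0.0211)
After 3 (propagate distance d=37): x=-1043/95 (≈-10.9789) theta=-2/95 (≈-0.0211)
After 4 (thin lens f=12): x=-1043/95 (≈-10.9789) theta=1019/1140 (≈0.8939)
After 5 (propagate distance d=13 (to screen)): x=731/1140 (≈0.6412) theta=1019/1140 (≈0.8939)
Rounded to 4 decimal places: x = 0.6412

Answer: 0.6412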